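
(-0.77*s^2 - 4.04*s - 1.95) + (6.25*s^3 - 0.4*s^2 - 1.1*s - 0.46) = 6.25*s^3 - 1.17*s^2 - 5.14*s - 2.41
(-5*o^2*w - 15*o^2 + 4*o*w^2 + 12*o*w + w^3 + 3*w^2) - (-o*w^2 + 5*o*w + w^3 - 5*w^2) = -5*o^2*w - 15*o^2 + 5*o*w^2 + 7*o*w + 8*w^2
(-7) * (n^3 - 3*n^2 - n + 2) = -7*n^3 + 21*n^2 + 7*n - 14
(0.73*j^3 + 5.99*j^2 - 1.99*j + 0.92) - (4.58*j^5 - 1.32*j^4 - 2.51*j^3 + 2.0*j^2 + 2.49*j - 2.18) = -4.58*j^5 + 1.32*j^4 + 3.24*j^3 + 3.99*j^2 - 4.48*j + 3.1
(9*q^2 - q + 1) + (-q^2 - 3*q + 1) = 8*q^2 - 4*q + 2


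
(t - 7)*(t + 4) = t^2 - 3*t - 28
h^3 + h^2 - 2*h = h*(h - 1)*(h + 2)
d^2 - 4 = (d - 2)*(d + 2)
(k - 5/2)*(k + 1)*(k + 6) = k^3 + 9*k^2/2 - 23*k/2 - 15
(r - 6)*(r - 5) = r^2 - 11*r + 30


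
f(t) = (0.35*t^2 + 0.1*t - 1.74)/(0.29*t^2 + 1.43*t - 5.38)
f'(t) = (-0.58*t - 1.43)*(0.35*t^2 + 0.1*t - 1.74)/(0.29*t^2 + 1.43*t - 5.38)^2 + (0.7*t + 0.1)/(0.29*t^2 + 1.43*t - 5.38)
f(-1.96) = 0.08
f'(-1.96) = 0.18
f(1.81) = 0.22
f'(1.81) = -0.44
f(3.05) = 1.08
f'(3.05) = -0.73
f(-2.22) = 0.03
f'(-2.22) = 0.20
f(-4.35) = -0.73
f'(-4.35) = 0.61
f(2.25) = -0.37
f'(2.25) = -3.87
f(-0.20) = 0.31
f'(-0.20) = 0.08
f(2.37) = -1.28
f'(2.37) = -14.77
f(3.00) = 1.12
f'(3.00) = -0.90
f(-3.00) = -0.16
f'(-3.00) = 0.29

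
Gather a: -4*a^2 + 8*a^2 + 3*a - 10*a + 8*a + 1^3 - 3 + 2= 4*a^2 + a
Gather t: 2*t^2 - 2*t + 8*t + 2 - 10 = 2*t^2 + 6*t - 8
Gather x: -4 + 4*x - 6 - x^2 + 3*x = -x^2 + 7*x - 10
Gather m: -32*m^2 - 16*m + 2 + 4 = -32*m^2 - 16*m + 6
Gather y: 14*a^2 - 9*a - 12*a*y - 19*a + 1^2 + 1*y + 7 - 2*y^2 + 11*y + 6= 14*a^2 - 28*a - 2*y^2 + y*(12 - 12*a) + 14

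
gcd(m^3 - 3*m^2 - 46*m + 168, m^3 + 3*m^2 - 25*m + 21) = m + 7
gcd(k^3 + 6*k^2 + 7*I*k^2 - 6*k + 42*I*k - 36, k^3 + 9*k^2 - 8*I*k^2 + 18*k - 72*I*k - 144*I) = k + 6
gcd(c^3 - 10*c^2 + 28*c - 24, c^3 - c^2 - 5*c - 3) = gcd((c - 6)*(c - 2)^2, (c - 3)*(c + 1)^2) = 1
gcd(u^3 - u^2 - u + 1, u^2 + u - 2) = u - 1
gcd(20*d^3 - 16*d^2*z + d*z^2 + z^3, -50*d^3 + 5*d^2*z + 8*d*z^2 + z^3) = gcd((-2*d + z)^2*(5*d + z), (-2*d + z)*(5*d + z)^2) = -10*d^2 + 3*d*z + z^2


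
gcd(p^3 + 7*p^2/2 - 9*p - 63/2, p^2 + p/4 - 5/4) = 1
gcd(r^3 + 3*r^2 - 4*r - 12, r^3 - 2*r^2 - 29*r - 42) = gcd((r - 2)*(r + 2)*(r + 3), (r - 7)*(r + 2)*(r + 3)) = r^2 + 5*r + 6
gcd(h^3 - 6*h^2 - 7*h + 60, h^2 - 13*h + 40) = h - 5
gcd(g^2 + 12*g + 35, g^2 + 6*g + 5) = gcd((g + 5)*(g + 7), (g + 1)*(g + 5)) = g + 5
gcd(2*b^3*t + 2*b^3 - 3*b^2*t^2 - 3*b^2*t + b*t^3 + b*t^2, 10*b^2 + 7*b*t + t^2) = 1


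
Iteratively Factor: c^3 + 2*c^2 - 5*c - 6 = (c - 2)*(c^2 + 4*c + 3) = (c - 2)*(c + 1)*(c + 3)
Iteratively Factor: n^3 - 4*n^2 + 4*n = (n - 2)*(n^2 - 2*n) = n*(n - 2)*(n - 2)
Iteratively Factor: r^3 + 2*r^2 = (r + 2)*(r^2) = r*(r + 2)*(r)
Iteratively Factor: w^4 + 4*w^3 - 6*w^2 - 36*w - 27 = (w + 3)*(w^3 + w^2 - 9*w - 9) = (w + 3)^2*(w^2 - 2*w - 3) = (w + 1)*(w + 3)^2*(w - 3)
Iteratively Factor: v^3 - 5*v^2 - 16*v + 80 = (v - 4)*(v^2 - v - 20) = (v - 5)*(v - 4)*(v + 4)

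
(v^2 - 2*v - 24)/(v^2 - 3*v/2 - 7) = 2*(-v^2 + 2*v + 24)/(-2*v^2 + 3*v + 14)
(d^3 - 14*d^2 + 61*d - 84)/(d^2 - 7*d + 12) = d - 7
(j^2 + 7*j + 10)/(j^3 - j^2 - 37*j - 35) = (j + 2)/(j^2 - 6*j - 7)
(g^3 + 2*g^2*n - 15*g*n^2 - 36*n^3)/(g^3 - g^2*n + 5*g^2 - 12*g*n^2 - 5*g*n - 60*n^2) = (g + 3*n)/(g + 5)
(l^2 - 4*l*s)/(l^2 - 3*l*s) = (l - 4*s)/(l - 3*s)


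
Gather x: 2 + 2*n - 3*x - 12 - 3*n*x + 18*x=2*n + x*(15 - 3*n) - 10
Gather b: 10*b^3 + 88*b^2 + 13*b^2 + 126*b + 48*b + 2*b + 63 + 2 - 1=10*b^3 + 101*b^2 + 176*b + 64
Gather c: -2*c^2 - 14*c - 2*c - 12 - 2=-2*c^2 - 16*c - 14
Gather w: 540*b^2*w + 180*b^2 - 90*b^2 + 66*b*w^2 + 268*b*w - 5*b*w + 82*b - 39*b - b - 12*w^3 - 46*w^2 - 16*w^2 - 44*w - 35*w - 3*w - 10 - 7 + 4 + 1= 90*b^2 + 42*b - 12*w^3 + w^2*(66*b - 62) + w*(540*b^2 + 263*b - 82) - 12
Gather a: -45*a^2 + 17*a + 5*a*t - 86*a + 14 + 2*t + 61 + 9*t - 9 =-45*a^2 + a*(5*t - 69) + 11*t + 66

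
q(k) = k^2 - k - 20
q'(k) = 2*k - 1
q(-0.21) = -19.75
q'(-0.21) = -1.42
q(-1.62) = -15.76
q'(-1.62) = -4.24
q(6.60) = 16.96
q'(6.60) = 12.20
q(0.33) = -20.22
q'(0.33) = -0.34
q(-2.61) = -10.58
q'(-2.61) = -6.22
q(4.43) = -4.81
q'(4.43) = 7.86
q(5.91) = 9.02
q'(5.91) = 10.82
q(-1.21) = -17.33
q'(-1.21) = -3.42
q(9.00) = 52.00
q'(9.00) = 17.00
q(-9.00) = 70.00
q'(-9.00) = -19.00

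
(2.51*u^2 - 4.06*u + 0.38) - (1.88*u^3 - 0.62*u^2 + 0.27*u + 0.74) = -1.88*u^3 + 3.13*u^2 - 4.33*u - 0.36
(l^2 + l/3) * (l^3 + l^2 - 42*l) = l^5 + 4*l^4/3 - 125*l^3/3 - 14*l^2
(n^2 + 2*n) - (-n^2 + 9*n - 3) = 2*n^2 - 7*n + 3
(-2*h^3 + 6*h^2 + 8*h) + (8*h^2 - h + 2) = -2*h^3 + 14*h^2 + 7*h + 2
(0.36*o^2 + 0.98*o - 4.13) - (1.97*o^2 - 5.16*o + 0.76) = -1.61*o^2 + 6.14*o - 4.89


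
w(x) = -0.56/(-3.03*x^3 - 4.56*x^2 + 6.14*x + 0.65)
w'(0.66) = -0.63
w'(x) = -0.56*(9.09*x^2 + 9.12*x - 6.14)/(-3.03*x^3 - 4.56*x^2 + 6.14*x + 0.65)^2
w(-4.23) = -0.00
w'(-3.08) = -0.04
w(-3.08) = -0.02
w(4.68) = 0.00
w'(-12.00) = -0.00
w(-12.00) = -0.00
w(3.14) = 0.00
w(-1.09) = 0.07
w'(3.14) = -0.00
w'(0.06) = 3.11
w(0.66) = -0.30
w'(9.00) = -0.00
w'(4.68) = -0.00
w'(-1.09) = 0.05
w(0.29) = -0.28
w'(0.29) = 0.39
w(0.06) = -0.56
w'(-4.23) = -0.00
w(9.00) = 0.00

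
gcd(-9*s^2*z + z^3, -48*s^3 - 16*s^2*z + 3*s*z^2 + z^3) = 3*s + z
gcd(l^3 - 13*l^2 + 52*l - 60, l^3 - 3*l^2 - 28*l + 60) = l^2 - 8*l + 12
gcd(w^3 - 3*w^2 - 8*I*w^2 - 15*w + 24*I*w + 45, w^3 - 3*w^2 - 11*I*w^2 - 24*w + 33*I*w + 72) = w^2 + w*(-3 - 3*I) + 9*I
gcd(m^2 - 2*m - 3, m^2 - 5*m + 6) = m - 3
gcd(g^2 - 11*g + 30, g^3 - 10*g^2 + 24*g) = g - 6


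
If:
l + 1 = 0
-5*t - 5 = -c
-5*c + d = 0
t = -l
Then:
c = 10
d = 50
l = -1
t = 1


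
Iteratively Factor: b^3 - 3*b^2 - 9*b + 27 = (b + 3)*(b^2 - 6*b + 9) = (b - 3)*(b + 3)*(b - 3)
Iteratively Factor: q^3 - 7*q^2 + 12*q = (q)*(q^2 - 7*q + 12) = q*(q - 4)*(q - 3)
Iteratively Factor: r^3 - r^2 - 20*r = (r + 4)*(r^2 - 5*r) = r*(r + 4)*(r - 5)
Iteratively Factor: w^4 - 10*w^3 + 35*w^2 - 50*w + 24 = (w - 2)*(w^3 - 8*w^2 + 19*w - 12) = (w - 2)*(w - 1)*(w^2 - 7*w + 12) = (w - 4)*(w - 2)*(w - 1)*(w - 3)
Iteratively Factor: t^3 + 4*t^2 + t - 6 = (t + 3)*(t^2 + t - 2) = (t - 1)*(t + 3)*(t + 2)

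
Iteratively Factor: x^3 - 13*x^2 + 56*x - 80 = (x - 5)*(x^2 - 8*x + 16) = (x - 5)*(x - 4)*(x - 4)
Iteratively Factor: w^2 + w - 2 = (w + 2)*(w - 1)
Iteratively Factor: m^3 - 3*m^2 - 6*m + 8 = (m - 1)*(m^2 - 2*m - 8) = (m - 1)*(m + 2)*(m - 4)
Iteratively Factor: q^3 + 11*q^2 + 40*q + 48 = (q + 4)*(q^2 + 7*q + 12) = (q + 3)*(q + 4)*(q + 4)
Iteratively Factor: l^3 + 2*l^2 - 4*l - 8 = (l + 2)*(l^2 - 4) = (l - 2)*(l + 2)*(l + 2)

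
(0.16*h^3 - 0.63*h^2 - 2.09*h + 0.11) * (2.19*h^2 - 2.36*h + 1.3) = 0.3504*h^5 - 1.7573*h^4 - 2.8823*h^3 + 4.3543*h^2 - 2.9766*h + 0.143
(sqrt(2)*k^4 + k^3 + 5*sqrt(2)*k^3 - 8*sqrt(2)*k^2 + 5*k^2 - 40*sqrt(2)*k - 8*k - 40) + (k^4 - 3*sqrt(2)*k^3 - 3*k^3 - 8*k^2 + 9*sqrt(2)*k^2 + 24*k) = k^4 + sqrt(2)*k^4 - 2*k^3 + 2*sqrt(2)*k^3 - 3*k^2 + sqrt(2)*k^2 - 40*sqrt(2)*k + 16*k - 40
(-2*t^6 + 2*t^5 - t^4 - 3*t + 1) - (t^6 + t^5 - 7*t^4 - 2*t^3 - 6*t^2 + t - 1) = -3*t^6 + t^5 + 6*t^4 + 2*t^3 + 6*t^2 - 4*t + 2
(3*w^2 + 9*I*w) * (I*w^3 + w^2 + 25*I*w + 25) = 3*I*w^5 - 6*w^4 + 84*I*w^3 - 150*w^2 + 225*I*w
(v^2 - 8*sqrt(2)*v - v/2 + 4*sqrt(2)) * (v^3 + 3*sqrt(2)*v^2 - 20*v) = v^5 - 5*sqrt(2)*v^4 - v^4/2 - 68*v^3 + 5*sqrt(2)*v^3/2 + 34*v^2 + 160*sqrt(2)*v^2 - 80*sqrt(2)*v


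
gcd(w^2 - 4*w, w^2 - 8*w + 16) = w - 4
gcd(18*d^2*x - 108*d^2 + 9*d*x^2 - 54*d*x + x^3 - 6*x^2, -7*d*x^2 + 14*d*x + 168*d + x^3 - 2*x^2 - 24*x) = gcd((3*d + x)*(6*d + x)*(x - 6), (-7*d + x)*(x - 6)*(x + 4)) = x - 6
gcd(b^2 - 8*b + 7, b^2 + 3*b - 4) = b - 1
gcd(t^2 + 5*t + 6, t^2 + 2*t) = t + 2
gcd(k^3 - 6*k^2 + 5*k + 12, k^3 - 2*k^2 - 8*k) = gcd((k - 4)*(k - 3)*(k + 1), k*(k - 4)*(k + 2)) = k - 4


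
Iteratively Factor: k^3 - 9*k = (k - 3)*(k^2 + 3*k) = (k - 3)*(k + 3)*(k)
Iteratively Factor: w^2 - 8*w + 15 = (w - 3)*(w - 5)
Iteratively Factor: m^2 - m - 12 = (m - 4)*(m + 3)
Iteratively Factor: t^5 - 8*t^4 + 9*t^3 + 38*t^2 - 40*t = (t - 5)*(t^4 - 3*t^3 - 6*t^2 + 8*t) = t*(t - 5)*(t^3 - 3*t^2 - 6*t + 8) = t*(t - 5)*(t - 4)*(t^2 + t - 2) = t*(t - 5)*(t - 4)*(t - 1)*(t + 2)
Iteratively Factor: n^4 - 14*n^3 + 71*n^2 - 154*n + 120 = (n - 3)*(n^3 - 11*n^2 + 38*n - 40) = (n - 4)*(n - 3)*(n^2 - 7*n + 10) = (n - 5)*(n - 4)*(n - 3)*(n - 2)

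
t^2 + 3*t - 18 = (t - 3)*(t + 6)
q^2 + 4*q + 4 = (q + 2)^2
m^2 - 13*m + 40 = (m - 8)*(m - 5)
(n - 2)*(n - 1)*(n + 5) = n^3 + 2*n^2 - 13*n + 10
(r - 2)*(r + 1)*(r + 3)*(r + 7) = r^4 + 9*r^3 + 9*r^2 - 41*r - 42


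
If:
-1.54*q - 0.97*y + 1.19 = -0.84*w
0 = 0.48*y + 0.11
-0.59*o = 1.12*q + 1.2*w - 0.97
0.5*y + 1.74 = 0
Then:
No Solution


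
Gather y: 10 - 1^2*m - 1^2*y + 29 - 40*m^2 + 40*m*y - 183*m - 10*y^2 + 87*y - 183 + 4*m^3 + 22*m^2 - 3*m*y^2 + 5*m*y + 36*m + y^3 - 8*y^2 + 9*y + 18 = 4*m^3 - 18*m^2 - 148*m + y^3 + y^2*(-3*m - 18) + y*(45*m + 95) - 126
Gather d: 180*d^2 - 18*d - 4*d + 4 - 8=180*d^2 - 22*d - 4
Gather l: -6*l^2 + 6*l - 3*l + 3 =-6*l^2 + 3*l + 3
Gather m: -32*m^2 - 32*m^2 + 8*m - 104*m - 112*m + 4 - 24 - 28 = -64*m^2 - 208*m - 48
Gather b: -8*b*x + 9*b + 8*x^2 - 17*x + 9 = b*(9 - 8*x) + 8*x^2 - 17*x + 9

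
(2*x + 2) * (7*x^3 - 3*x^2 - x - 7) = 14*x^4 + 8*x^3 - 8*x^2 - 16*x - 14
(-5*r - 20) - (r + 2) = -6*r - 22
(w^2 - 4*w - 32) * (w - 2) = w^3 - 6*w^2 - 24*w + 64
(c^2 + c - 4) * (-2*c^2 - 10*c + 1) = -2*c^4 - 12*c^3 - c^2 + 41*c - 4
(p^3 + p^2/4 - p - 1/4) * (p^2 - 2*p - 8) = p^5 - 7*p^4/4 - 19*p^3/2 - p^2/4 + 17*p/2 + 2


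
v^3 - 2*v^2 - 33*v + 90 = (v - 5)*(v - 3)*(v + 6)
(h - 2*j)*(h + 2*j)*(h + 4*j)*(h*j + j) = h^4*j + 4*h^3*j^2 + h^3*j - 4*h^2*j^3 + 4*h^2*j^2 - 16*h*j^4 - 4*h*j^3 - 16*j^4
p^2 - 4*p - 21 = (p - 7)*(p + 3)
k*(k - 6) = k^2 - 6*k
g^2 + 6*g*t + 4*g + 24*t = (g + 4)*(g + 6*t)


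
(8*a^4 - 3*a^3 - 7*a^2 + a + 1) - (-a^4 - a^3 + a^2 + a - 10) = 9*a^4 - 2*a^3 - 8*a^2 + 11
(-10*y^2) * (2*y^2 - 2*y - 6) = -20*y^4 + 20*y^3 + 60*y^2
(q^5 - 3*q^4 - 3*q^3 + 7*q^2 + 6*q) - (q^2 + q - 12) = q^5 - 3*q^4 - 3*q^3 + 6*q^2 + 5*q + 12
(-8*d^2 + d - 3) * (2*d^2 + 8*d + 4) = -16*d^4 - 62*d^3 - 30*d^2 - 20*d - 12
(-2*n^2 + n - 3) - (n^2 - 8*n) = -3*n^2 + 9*n - 3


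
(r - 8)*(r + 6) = r^2 - 2*r - 48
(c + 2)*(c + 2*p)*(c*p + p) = c^3*p + 2*c^2*p^2 + 3*c^2*p + 6*c*p^2 + 2*c*p + 4*p^2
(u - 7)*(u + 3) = u^2 - 4*u - 21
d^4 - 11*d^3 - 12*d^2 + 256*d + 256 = (d - 8)^2*(d + 1)*(d + 4)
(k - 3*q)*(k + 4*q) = k^2 + k*q - 12*q^2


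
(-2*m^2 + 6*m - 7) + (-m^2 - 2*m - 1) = -3*m^2 + 4*m - 8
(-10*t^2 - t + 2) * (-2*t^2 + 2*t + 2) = 20*t^4 - 18*t^3 - 26*t^2 + 2*t + 4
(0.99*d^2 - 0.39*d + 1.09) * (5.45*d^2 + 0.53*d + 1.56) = 5.3955*d^4 - 1.6008*d^3 + 7.2782*d^2 - 0.0306999999999999*d + 1.7004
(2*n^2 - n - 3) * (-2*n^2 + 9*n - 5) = -4*n^4 + 20*n^3 - 13*n^2 - 22*n + 15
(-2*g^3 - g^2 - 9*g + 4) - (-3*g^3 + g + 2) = g^3 - g^2 - 10*g + 2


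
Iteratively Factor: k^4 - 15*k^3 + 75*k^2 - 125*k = (k - 5)*(k^3 - 10*k^2 + 25*k) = (k - 5)^2*(k^2 - 5*k) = (k - 5)^3*(k)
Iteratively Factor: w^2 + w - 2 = (w - 1)*(w + 2)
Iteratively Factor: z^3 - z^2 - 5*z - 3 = (z + 1)*(z^2 - 2*z - 3) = (z - 3)*(z + 1)*(z + 1)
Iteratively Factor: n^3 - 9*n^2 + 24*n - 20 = (n - 2)*(n^2 - 7*n + 10) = (n - 5)*(n - 2)*(n - 2)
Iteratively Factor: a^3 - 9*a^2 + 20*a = (a)*(a^2 - 9*a + 20) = a*(a - 5)*(a - 4)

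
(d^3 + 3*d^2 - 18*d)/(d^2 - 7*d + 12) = d*(d + 6)/(d - 4)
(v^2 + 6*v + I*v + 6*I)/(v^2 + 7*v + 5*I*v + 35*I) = (v^2 + v*(6 + I) + 6*I)/(v^2 + v*(7 + 5*I) + 35*I)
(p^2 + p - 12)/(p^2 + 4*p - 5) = (p^2 + p - 12)/(p^2 + 4*p - 5)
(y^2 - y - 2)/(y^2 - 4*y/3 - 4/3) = 3*(y + 1)/(3*y + 2)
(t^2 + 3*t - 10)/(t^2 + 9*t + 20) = (t - 2)/(t + 4)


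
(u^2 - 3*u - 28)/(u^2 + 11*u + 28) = (u - 7)/(u + 7)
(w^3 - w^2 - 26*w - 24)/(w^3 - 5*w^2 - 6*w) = (w + 4)/w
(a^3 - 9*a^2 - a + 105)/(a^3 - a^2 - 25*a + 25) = (a^2 - 4*a - 21)/(a^2 + 4*a - 5)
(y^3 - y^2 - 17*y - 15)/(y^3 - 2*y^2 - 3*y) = (y^2 - 2*y - 15)/(y*(y - 3))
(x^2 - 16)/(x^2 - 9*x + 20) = (x + 4)/(x - 5)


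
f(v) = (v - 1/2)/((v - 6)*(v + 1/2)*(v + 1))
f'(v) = -(v - 1/2)/((v - 6)*(v + 1/2)*(v + 1)^2) - (v - 1/2)/((v - 6)*(v + 1/2)^2*(v + 1)) + 1/((v - 6)*(v + 1/2)*(v + 1)) - (v - 1/2)/((v - 6)^2*(v + 1/2)*(v + 1))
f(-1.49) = 0.55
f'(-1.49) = 1.47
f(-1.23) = 1.43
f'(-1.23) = 7.52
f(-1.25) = 1.29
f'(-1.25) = 6.31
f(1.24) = -0.04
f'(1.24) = -0.02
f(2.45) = -0.05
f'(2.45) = -0.01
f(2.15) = -0.05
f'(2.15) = -0.01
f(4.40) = -0.09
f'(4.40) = -0.05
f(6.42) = 0.27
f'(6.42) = -0.68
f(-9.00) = 0.01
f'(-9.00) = 0.00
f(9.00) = 0.03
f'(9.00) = -0.01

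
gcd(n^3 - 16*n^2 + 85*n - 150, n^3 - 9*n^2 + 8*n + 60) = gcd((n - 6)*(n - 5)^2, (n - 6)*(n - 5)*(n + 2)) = n^2 - 11*n + 30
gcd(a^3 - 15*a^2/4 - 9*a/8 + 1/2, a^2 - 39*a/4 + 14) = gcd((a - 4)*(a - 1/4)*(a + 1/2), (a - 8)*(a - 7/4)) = 1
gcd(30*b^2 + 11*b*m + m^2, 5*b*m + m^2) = 5*b + m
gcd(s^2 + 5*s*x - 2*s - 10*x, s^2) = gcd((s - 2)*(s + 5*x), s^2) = 1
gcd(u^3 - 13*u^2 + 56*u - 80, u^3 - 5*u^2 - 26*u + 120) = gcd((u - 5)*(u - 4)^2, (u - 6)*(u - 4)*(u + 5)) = u - 4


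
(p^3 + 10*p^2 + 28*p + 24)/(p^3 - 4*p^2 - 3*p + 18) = (p^2 + 8*p + 12)/(p^2 - 6*p + 9)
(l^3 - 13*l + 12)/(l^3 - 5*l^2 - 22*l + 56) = (l^2 - 4*l + 3)/(l^2 - 9*l + 14)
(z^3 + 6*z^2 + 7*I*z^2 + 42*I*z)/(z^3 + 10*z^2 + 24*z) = (z + 7*I)/(z + 4)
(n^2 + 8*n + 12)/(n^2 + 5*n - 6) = (n + 2)/(n - 1)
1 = 1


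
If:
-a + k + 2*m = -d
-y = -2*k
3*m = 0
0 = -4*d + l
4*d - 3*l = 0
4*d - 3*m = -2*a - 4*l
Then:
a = 0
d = 0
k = 0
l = 0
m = 0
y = 0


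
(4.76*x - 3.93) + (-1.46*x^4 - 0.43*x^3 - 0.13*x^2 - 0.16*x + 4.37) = -1.46*x^4 - 0.43*x^3 - 0.13*x^2 + 4.6*x + 0.44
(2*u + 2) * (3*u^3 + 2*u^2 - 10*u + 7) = 6*u^4 + 10*u^3 - 16*u^2 - 6*u + 14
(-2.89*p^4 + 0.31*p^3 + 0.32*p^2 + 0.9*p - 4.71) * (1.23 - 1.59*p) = 4.5951*p^5 - 4.0476*p^4 - 0.1275*p^3 - 1.0374*p^2 + 8.5959*p - 5.7933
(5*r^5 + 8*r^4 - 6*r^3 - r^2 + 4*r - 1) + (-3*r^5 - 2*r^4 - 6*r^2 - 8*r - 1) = 2*r^5 + 6*r^4 - 6*r^3 - 7*r^2 - 4*r - 2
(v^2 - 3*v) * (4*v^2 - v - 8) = 4*v^4 - 13*v^3 - 5*v^2 + 24*v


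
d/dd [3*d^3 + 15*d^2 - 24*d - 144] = 9*d^2 + 30*d - 24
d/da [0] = 0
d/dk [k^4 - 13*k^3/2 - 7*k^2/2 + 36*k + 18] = 4*k^3 - 39*k^2/2 - 7*k + 36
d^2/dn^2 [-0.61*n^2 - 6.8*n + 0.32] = -1.22000000000000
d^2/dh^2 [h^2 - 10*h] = 2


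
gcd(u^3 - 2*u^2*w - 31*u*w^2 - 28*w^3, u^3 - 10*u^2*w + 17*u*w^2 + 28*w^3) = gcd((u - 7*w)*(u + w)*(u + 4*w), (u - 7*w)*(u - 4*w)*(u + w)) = u^2 - 6*u*w - 7*w^2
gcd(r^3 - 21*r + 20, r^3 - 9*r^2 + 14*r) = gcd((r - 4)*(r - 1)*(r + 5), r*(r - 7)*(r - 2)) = 1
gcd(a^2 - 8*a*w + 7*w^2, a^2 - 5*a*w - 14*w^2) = -a + 7*w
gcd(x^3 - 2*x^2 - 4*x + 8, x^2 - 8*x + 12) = x - 2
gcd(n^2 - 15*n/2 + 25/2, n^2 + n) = 1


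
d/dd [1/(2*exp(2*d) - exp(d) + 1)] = (1 - 4*exp(d))*exp(d)/(2*exp(2*d) - exp(d) + 1)^2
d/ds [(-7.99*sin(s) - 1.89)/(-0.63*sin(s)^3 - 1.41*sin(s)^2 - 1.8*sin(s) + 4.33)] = (-12.88035*sin(s) + 2.51685*sin(3*s) + 7.419*cos(2*s) - 45.4177)*cos(s)/(0.63*sin(s)^3 + 1.41*sin(s)^2 + 1.8*sin(s) - 4.33)^2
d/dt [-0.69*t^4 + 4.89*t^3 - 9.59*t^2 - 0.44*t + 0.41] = -2.76*t^3 + 14.67*t^2 - 19.18*t - 0.44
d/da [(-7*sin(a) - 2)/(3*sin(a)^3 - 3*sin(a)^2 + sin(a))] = (42*sin(a)^3 - 3*sin(a)^2 - 12*sin(a) + 2)*cos(a)/((3*sin(a)^2 - 3*sin(a) + 1)^2*sin(a)^2)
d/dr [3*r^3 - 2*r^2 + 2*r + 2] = 9*r^2 - 4*r + 2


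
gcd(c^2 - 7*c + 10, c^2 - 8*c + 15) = c - 5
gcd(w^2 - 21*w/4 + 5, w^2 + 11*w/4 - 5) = w - 5/4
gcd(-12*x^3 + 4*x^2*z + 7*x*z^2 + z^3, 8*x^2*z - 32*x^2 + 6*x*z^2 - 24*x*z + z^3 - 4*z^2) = 2*x + z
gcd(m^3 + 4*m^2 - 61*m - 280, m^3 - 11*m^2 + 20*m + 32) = m - 8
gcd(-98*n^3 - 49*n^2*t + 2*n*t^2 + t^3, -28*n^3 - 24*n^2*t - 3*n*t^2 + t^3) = -14*n^2 - 5*n*t + t^2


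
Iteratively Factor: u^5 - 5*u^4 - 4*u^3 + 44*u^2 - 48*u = (u)*(u^4 - 5*u^3 - 4*u^2 + 44*u - 48) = u*(u - 2)*(u^3 - 3*u^2 - 10*u + 24) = u*(u - 2)^2*(u^2 - u - 12) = u*(u - 4)*(u - 2)^2*(u + 3)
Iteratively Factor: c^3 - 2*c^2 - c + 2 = (c - 1)*(c^2 - c - 2) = (c - 1)*(c + 1)*(c - 2)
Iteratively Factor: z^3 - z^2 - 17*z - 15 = (z - 5)*(z^2 + 4*z + 3) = (z - 5)*(z + 3)*(z + 1)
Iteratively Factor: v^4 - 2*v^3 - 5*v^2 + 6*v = (v - 1)*(v^3 - v^2 - 6*v) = (v - 1)*(v + 2)*(v^2 - 3*v) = v*(v - 1)*(v + 2)*(v - 3)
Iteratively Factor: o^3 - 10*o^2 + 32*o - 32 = (o - 4)*(o^2 - 6*o + 8) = (o - 4)^2*(o - 2)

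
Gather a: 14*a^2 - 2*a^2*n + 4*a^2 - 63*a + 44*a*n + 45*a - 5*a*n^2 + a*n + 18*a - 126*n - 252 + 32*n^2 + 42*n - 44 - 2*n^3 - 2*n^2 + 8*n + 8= a^2*(18 - 2*n) + a*(-5*n^2 + 45*n) - 2*n^3 + 30*n^2 - 76*n - 288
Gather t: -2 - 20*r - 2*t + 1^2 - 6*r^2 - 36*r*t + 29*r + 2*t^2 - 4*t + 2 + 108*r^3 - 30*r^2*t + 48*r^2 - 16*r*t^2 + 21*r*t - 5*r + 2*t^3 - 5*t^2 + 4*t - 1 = 108*r^3 + 42*r^2 + 4*r + 2*t^3 + t^2*(-16*r - 3) + t*(-30*r^2 - 15*r - 2)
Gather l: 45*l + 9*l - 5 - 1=54*l - 6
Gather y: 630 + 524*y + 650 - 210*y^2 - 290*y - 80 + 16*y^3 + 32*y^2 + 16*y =16*y^3 - 178*y^2 + 250*y + 1200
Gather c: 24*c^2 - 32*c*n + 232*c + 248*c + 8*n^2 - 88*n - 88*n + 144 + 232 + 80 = 24*c^2 + c*(480 - 32*n) + 8*n^2 - 176*n + 456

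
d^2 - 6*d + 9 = (d - 3)^2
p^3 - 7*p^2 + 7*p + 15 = (p - 5)*(p - 3)*(p + 1)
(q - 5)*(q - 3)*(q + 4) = q^3 - 4*q^2 - 17*q + 60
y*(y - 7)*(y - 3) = y^3 - 10*y^2 + 21*y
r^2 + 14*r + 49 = (r + 7)^2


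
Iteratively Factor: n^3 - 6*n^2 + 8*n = (n - 4)*(n^2 - 2*n) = n*(n - 4)*(n - 2)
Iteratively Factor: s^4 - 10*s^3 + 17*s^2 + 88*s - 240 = (s + 3)*(s^3 - 13*s^2 + 56*s - 80) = (s - 4)*(s + 3)*(s^2 - 9*s + 20) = (s - 4)^2*(s + 3)*(s - 5)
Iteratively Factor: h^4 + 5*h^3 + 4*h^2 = (h + 4)*(h^3 + h^2) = (h + 1)*(h + 4)*(h^2) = h*(h + 1)*(h + 4)*(h)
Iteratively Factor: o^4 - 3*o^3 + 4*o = (o - 2)*(o^3 - o^2 - 2*o) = o*(o - 2)*(o^2 - o - 2) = o*(o - 2)*(o + 1)*(o - 2)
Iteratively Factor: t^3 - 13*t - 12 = (t - 4)*(t^2 + 4*t + 3) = (t - 4)*(t + 3)*(t + 1)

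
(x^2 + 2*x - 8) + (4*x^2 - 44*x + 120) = 5*x^2 - 42*x + 112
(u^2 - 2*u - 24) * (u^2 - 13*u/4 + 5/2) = u^4 - 21*u^3/4 - 15*u^2 + 73*u - 60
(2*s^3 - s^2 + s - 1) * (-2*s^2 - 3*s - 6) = -4*s^5 - 4*s^4 - 11*s^3 + 5*s^2 - 3*s + 6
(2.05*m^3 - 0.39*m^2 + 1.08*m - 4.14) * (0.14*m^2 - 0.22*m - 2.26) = 0.287*m^5 - 0.5056*m^4 - 4.396*m^3 + 0.0642*m^2 - 1.53*m + 9.3564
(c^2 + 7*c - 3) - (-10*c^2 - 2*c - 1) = 11*c^2 + 9*c - 2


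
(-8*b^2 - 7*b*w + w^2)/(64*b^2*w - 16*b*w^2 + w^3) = (b + w)/(w*(-8*b + w))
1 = 1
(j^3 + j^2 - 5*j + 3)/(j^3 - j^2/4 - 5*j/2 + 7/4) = 4*(j + 3)/(4*j + 7)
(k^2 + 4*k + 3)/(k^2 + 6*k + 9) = (k + 1)/(k + 3)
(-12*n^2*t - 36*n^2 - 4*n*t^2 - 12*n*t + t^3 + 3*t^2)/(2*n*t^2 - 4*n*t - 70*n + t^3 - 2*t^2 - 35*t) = (-6*n*t - 18*n + t^2 + 3*t)/(t^2 - 2*t - 35)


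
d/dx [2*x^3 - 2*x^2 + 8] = 2*x*(3*x - 2)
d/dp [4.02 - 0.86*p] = -0.860000000000000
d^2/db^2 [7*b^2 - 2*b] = 14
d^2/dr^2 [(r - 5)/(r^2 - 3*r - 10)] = 2/(r^3 + 6*r^2 + 12*r + 8)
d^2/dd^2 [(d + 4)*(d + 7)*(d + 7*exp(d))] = 7*d^2*exp(d) + 105*d*exp(d) + 6*d + 364*exp(d) + 22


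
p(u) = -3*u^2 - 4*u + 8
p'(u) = -6*u - 4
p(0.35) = 6.23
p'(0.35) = -6.10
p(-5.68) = -66.07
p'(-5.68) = 30.08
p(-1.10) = 8.77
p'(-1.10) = 2.60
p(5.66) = -110.75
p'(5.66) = -37.96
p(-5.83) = -70.65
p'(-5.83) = 30.98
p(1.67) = -7.05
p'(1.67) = -14.02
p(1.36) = -2.99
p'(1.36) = -12.16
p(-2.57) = -1.53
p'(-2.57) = 11.42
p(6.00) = -124.00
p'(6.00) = -40.00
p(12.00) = -472.00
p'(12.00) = -76.00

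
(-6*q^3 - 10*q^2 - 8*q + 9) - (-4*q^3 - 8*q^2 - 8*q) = -2*q^3 - 2*q^2 + 9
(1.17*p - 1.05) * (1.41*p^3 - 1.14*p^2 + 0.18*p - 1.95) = 1.6497*p^4 - 2.8143*p^3 + 1.4076*p^2 - 2.4705*p + 2.0475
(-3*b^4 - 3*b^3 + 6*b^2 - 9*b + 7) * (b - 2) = -3*b^5 + 3*b^4 + 12*b^3 - 21*b^2 + 25*b - 14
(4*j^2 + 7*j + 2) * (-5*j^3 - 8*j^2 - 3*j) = -20*j^5 - 67*j^4 - 78*j^3 - 37*j^2 - 6*j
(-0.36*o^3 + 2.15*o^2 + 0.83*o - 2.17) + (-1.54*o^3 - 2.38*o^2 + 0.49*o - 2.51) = -1.9*o^3 - 0.23*o^2 + 1.32*o - 4.68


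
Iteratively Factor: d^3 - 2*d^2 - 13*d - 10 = (d + 1)*(d^2 - 3*d - 10) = (d + 1)*(d + 2)*(d - 5)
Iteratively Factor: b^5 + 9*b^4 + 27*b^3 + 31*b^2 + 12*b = (b + 4)*(b^4 + 5*b^3 + 7*b^2 + 3*b) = (b + 3)*(b + 4)*(b^3 + 2*b^2 + b) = b*(b + 3)*(b + 4)*(b^2 + 2*b + 1) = b*(b + 1)*(b + 3)*(b + 4)*(b + 1)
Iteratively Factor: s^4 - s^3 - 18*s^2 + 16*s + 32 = (s + 1)*(s^3 - 2*s^2 - 16*s + 32) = (s - 2)*(s + 1)*(s^2 - 16) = (s - 2)*(s + 1)*(s + 4)*(s - 4)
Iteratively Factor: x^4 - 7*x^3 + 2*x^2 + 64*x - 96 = (x - 4)*(x^3 - 3*x^2 - 10*x + 24) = (x - 4)*(x - 2)*(x^2 - x - 12) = (x - 4)*(x - 2)*(x + 3)*(x - 4)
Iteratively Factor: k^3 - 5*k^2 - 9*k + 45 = (k - 3)*(k^2 - 2*k - 15) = (k - 3)*(k + 3)*(k - 5)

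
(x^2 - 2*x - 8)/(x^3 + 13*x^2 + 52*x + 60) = (x - 4)/(x^2 + 11*x + 30)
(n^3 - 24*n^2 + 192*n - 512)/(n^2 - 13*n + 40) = (n^2 - 16*n + 64)/(n - 5)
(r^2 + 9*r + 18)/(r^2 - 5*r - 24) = (r + 6)/(r - 8)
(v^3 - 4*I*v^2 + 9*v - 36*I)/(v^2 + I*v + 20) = (v^2 + 9)/(v + 5*I)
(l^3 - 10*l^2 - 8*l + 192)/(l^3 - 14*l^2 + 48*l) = (l + 4)/l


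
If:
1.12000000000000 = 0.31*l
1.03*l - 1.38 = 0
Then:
No Solution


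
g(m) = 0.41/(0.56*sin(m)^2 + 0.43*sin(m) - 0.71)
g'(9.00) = 1.74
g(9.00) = -0.94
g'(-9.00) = -0.02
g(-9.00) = -0.52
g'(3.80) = -0.14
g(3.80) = -0.54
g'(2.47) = 7.11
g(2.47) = -1.82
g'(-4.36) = 6.00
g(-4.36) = 2.19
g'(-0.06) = -0.28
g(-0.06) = -0.56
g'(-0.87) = 0.22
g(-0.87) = -0.58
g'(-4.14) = 136.88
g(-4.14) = 8.69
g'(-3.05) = 0.24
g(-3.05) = -0.55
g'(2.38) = 16.61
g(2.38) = -2.80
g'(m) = 0.41*(-1.12*sin(m)*cos(m) - 0.43*cos(m))/(0.56*sin(m)^2 + 0.43*sin(m) - 0.71)^2 = -(0.4592*sin(m) + 0.1763)*cos(m)/(0.56*sin(m)^2 + 0.43*sin(m) - 0.71)^2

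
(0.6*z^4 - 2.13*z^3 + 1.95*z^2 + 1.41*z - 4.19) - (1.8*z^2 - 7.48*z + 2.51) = 0.6*z^4 - 2.13*z^3 + 0.15*z^2 + 8.89*z - 6.7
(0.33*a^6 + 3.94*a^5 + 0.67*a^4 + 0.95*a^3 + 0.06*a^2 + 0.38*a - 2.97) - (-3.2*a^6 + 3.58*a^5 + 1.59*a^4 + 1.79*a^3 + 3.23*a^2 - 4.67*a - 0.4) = 3.53*a^6 + 0.36*a^5 - 0.92*a^4 - 0.84*a^3 - 3.17*a^2 + 5.05*a - 2.57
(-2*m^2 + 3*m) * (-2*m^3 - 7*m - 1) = 4*m^5 - 6*m^4 + 14*m^3 - 19*m^2 - 3*m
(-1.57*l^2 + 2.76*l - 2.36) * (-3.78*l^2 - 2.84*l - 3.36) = 5.9346*l^4 - 5.974*l^3 + 6.3576*l^2 - 2.5712*l + 7.9296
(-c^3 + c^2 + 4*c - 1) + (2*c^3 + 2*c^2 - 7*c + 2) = c^3 + 3*c^2 - 3*c + 1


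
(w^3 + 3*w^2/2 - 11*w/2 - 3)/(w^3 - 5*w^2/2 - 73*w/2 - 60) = (2*w^2 - 3*w - 2)/(2*w^2 - 11*w - 40)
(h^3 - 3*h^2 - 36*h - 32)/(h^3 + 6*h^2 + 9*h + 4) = (h - 8)/(h + 1)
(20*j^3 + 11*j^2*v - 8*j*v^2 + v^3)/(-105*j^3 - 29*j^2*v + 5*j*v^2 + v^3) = (-4*j^2 - 3*j*v + v^2)/(21*j^2 + 10*j*v + v^2)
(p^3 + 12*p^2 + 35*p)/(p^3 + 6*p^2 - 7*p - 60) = p*(p + 7)/(p^2 + p - 12)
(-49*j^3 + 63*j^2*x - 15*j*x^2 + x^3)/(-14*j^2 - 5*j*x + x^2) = (7*j^2 - 8*j*x + x^2)/(2*j + x)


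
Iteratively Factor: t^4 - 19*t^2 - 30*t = (t + 3)*(t^3 - 3*t^2 - 10*t) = (t + 2)*(t + 3)*(t^2 - 5*t) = t*(t + 2)*(t + 3)*(t - 5)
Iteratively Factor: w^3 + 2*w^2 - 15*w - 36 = (w + 3)*(w^2 - w - 12) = (w - 4)*(w + 3)*(w + 3)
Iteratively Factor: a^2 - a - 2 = (a - 2)*(a + 1)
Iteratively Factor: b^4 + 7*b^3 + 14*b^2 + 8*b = (b)*(b^3 + 7*b^2 + 14*b + 8) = b*(b + 1)*(b^2 + 6*b + 8) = b*(b + 1)*(b + 4)*(b + 2)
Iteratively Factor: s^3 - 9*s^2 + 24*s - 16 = (s - 1)*(s^2 - 8*s + 16) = (s - 4)*(s - 1)*(s - 4)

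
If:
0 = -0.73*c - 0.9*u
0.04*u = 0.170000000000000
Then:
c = -5.24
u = 4.25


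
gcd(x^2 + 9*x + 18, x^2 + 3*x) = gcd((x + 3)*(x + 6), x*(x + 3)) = x + 3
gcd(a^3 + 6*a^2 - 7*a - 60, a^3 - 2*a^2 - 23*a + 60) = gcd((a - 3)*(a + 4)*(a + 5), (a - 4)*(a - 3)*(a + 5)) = a^2 + 2*a - 15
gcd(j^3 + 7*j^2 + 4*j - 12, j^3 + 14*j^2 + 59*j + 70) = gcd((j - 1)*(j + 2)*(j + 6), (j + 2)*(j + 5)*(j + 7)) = j + 2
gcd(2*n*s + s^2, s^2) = s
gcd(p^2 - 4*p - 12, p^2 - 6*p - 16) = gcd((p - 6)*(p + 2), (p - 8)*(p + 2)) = p + 2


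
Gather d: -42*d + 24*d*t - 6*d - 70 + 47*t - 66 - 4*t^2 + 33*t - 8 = d*(24*t - 48) - 4*t^2 + 80*t - 144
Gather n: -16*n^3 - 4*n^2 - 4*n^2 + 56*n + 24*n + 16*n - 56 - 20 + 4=-16*n^3 - 8*n^2 + 96*n - 72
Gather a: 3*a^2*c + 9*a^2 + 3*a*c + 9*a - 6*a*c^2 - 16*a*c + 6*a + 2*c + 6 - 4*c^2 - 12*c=a^2*(3*c + 9) + a*(-6*c^2 - 13*c + 15) - 4*c^2 - 10*c + 6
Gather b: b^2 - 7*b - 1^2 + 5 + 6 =b^2 - 7*b + 10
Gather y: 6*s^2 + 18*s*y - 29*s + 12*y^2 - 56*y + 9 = 6*s^2 - 29*s + 12*y^2 + y*(18*s - 56) + 9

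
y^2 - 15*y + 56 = (y - 8)*(y - 7)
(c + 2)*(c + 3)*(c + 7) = c^3 + 12*c^2 + 41*c + 42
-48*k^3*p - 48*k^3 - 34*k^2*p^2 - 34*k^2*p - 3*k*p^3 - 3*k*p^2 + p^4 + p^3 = (-8*k + p)*(2*k + p)*(3*k + p)*(p + 1)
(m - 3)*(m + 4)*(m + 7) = m^3 + 8*m^2 - 5*m - 84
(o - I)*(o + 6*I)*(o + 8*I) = o^3 + 13*I*o^2 - 34*o + 48*I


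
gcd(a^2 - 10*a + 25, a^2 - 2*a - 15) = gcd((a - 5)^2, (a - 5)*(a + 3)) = a - 5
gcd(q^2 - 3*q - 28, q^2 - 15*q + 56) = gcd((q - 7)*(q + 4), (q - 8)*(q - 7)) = q - 7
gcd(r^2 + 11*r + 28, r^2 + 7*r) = r + 7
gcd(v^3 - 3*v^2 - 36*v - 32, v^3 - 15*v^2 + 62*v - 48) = v - 8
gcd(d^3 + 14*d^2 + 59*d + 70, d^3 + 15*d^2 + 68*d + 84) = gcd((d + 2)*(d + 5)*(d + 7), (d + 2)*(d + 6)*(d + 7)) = d^2 + 9*d + 14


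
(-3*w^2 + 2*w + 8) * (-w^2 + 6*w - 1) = 3*w^4 - 20*w^3 + 7*w^2 + 46*w - 8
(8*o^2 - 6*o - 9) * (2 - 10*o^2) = -80*o^4 + 60*o^3 + 106*o^2 - 12*o - 18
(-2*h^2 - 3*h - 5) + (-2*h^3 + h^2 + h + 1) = -2*h^3 - h^2 - 2*h - 4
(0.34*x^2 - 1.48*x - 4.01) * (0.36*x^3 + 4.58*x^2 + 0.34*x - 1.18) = 0.1224*x^5 + 1.0244*x^4 - 8.1064*x^3 - 19.2702*x^2 + 0.383*x + 4.7318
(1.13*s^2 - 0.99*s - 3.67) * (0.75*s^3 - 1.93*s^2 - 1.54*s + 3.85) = 0.8475*s^5 - 2.9234*s^4 - 2.582*s^3 + 12.9582*s^2 + 1.8403*s - 14.1295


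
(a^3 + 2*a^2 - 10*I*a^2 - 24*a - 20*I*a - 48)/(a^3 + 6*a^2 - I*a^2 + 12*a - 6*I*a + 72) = (a^2 + a*(2 - 6*I) - 12*I)/(a^2 + a*(6 + 3*I) + 18*I)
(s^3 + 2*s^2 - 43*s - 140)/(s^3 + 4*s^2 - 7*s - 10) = (s^2 - 3*s - 28)/(s^2 - s - 2)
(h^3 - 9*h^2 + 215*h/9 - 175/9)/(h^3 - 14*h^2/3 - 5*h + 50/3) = (h - 7/3)/(h + 2)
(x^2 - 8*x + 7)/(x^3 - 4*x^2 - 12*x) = (-x^2 + 8*x - 7)/(x*(-x^2 + 4*x + 12))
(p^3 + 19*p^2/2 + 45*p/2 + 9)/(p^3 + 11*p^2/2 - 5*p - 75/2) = (2*p^2 + 13*p + 6)/(2*p^2 + 5*p - 25)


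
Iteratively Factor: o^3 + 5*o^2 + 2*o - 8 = (o + 4)*(o^2 + o - 2) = (o + 2)*(o + 4)*(o - 1)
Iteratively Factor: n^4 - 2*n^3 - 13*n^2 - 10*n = (n - 5)*(n^3 + 3*n^2 + 2*n) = n*(n - 5)*(n^2 + 3*n + 2) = n*(n - 5)*(n + 1)*(n + 2)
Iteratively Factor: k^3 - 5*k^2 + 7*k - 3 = (k - 3)*(k^2 - 2*k + 1) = (k - 3)*(k - 1)*(k - 1)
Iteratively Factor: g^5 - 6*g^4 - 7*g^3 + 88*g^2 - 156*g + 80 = (g - 2)*(g^4 - 4*g^3 - 15*g^2 + 58*g - 40) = (g - 5)*(g - 2)*(g^3 + g^2 - 10*g + 8) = (g - 5)*(g - 2)^2*(g^2 + 3*g - 4) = (g - 5)*(g - 2)^2*(g - 1)*(g + 4)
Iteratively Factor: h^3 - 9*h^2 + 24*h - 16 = (h - 1)*(h^2 - 8*h + 16) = (h - 4)*(h - 1)*(h - 4)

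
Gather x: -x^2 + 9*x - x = -x^2 + 8*x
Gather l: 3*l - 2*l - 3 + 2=l - 1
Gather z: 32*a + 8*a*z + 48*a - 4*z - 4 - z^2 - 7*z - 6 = 80*a - z^2 + z*(8*a - 11) - 10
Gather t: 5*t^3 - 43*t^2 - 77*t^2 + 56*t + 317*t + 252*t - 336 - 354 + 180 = 5*t^3 - 120*t^2 + 625*t - 510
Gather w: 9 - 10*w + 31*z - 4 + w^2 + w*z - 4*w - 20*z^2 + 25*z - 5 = w^2 + w*(z - 14) - 20*z^2 + 56*z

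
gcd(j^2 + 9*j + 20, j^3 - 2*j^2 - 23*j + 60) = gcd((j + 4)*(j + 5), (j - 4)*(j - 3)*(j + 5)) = j + 5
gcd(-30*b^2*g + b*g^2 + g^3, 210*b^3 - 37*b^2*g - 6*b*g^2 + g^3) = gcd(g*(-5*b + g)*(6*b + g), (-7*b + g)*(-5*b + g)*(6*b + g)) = 30*b^2 - b*g - g^2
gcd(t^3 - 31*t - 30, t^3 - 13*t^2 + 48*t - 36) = t - 6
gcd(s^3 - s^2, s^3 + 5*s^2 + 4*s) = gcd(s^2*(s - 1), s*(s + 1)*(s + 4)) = s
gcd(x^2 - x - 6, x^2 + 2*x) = x + 2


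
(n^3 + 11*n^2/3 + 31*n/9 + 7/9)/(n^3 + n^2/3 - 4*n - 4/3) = (3*n^2 + 10*n + 7)/(3*(n^2 - 4))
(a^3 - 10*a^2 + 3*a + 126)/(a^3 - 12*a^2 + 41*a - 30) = (a^2 - 4*a - 21)/(a^2 - 6*a + 5)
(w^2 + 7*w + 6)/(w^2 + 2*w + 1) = (w + 6)/(w + 1)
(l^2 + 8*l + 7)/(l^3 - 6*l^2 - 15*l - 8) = (l + 7)/(l^2 - 7*l - 8)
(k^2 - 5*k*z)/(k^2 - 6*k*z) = (k - 5*z)/(k - 6*z)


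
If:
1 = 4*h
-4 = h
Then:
No Solution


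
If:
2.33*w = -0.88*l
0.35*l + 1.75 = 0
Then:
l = -5.00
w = 1.89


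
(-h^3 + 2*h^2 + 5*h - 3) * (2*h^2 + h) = -2*h^5 + 3*h^4 + 12*h^3 - h^2 - 3*h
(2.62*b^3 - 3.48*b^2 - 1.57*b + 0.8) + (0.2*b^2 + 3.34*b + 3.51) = 2.62*b^3 - 3.28*b^2 + 1.77*b + 4.31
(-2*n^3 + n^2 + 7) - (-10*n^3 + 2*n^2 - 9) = 8*n^3 - n^2 + 16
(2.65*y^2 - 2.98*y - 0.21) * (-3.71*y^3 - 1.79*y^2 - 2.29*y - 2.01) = -9.8315*y^5 + 6.3123*y^4 + 0.0447999999999995*y^3 + 1.8736*y^2 + 6.4707*y + 0.4221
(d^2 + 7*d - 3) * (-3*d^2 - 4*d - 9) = -3*d^4 - 25*d^3 - 28*d^2 - 51*d + 27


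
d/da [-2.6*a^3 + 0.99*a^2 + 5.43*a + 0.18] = -7.8*a^2 + 1.98*a + 5.43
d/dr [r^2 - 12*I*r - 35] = 2*r - 12*I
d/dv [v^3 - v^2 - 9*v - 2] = 3*v^2 - 2*v - 9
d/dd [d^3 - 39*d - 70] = 3*d^2 - 39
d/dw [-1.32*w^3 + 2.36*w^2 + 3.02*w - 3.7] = -3.96*w^2 + 4.72*w + 3.02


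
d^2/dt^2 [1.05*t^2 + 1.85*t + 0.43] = 2.10000000000000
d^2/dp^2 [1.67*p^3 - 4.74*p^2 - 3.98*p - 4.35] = 10.02*p - 9.48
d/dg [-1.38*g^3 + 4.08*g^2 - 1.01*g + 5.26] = -4.14*g^2 + 8.16*g - 1.01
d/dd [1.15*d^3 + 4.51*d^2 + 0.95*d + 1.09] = 3.45*d^2 + 9.02*d + 0.95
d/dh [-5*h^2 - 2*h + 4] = -10*h - 2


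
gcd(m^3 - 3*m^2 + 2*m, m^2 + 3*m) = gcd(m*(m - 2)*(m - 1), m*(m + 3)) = m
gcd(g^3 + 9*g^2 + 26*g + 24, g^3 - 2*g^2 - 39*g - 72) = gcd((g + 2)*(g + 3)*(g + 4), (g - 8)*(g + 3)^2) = g + 3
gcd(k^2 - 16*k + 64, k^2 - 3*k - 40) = k - 8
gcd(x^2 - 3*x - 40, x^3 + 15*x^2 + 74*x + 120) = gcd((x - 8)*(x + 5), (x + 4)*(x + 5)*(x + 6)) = x + 5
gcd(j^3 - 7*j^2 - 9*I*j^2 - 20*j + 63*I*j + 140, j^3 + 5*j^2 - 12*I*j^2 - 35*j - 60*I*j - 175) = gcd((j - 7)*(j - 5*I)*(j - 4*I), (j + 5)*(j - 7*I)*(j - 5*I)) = j - 5*I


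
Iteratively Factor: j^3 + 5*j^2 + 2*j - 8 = (j + 4)*(j^2 + j - 2) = (j + 2)*(j + 4)*(j - 1)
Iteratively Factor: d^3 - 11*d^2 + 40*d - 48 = (d - 3)*(d^2 - 8*d + 16) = (d - 4)*(d - 3)*(d - 4)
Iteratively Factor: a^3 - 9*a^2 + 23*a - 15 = (a - 5)*(a^2 - 4*a + 3) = (a - 5)*(a - 3)*(a - 1)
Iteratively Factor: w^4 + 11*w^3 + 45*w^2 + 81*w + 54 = (w + 3)*(w^3 + 8*w^2 + 21*w + 18) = (w + 3)^2*(w^2 + 5*w + 6) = (w + 3)^3*(w + 2)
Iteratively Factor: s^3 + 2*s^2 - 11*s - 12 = (s + 4)*(s^2 - 2*s - 3) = (s - 3)*(s + 4)*(s + 1)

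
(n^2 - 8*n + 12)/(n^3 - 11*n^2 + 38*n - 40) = (n - 6)/(n^2 - 9*n + 20)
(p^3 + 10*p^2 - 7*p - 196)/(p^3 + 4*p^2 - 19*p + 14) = (p^2 + 3*p - 28)/(p^2 - 3*p + 2)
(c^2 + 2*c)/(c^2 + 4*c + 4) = c/(c + 2)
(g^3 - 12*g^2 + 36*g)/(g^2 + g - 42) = g*(g - 6)/(g + 7)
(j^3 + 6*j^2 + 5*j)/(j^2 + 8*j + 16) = j*(j^2 + 6*j + 5)/(j^2 + 8*j + 16)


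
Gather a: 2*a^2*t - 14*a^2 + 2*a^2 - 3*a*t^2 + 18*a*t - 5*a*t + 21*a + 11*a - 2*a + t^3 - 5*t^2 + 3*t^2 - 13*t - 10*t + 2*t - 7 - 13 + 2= a^2*(2*t - 12) + a*(-3*t^2 + 13*t + 30) + t^3 - 2*t^2 - 21*t - 18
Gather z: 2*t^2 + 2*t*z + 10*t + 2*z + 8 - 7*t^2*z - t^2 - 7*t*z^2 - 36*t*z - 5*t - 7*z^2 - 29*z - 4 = t^2 + 5*t + z^2*(-7*t - 7) + z*(-7*t^2 - 34*t - 27) + 4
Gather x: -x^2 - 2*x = -x^2 - 2*x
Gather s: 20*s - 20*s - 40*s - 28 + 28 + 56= 56 - 40*s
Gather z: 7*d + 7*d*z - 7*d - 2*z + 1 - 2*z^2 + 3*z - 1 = -2*z^2 + z*(7*d + 1)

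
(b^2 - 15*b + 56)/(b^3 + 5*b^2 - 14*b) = (b^2 - 15*b + 56)/(b*(b^2 + 5*b - 14))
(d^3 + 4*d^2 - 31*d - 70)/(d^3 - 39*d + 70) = (d + 2)/(d - 2)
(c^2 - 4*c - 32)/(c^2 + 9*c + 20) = (c - 8)/(c + 5)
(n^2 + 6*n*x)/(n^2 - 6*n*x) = (n + 6*x)/(n - 6*x)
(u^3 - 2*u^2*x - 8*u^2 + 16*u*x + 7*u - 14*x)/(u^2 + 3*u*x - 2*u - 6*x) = (u^3 - 2*u^2*x - 8*u^2 + 16*u*x + 7*u - 14*x)/(u^2 + 3*u*x - 2*u - 6*x)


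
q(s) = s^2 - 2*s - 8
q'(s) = 2*s - 2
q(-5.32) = 30.94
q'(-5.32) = -12.64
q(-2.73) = 4.91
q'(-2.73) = -7.46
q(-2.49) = 3.18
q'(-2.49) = -6.98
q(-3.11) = 7.89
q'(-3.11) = -8.22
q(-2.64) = 4.25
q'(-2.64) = -7.28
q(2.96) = -5.16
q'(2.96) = 3.92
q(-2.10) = 0.61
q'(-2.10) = -6.20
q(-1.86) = -0.82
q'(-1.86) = -5.72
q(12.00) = 112.00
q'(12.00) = 22.00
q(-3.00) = 7.00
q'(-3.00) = -8.00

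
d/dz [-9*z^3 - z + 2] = -27*z^2 - 1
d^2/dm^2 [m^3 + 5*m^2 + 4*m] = 6*m + 10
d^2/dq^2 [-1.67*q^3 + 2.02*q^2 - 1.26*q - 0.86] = 4.04 - 10.02*q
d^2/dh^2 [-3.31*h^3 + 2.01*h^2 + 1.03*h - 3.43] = 4.02 - 19.86*h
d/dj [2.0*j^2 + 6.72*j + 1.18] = 4.0*j + 6.72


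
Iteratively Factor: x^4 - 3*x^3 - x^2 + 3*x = (x + 1)*(x^3 - 4*x^2 + 3*x) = x*(x + 1)*(x^2 - 4*x + 3) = x*(x - 3)*(x + 1)*(x - 1)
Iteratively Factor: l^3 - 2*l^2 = (l)*(l^2 - 2*l) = l*(l - 2)*(l)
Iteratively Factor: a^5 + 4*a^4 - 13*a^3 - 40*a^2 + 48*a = (a)*(a^4 + 4*a^3 - 13*a^2 - 40*a + 48) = a*(a + 4)*(a^3 - 13*a + 12) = a*(a - 1)*(a + 4)*(a^2 + a - 12) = a*(a - 3)*(a - 1)*(a + 4)*(a + 4)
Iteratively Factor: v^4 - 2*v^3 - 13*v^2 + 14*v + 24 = (v + 3)*(v^3 - 5*v^2 + 2*v + 8) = (v + 1)*(v + 3)*(v^2 - 6*v + 8) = (v - 4)*(v + 1)*(v + 3)*(v - 2)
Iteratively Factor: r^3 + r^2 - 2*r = (r - 1)*(r^2 + 2*r) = r*(r - 1)*(r + 2)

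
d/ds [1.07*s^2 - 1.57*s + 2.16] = 2.14*s - 1.57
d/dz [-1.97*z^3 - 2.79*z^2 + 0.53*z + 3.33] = -5.91*z^2 - 5.58*z + 0.53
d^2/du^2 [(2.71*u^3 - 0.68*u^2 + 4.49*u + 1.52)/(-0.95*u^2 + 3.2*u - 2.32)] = (-1.06581410364015e-14*u^5 + 1.4210854715202e-14*u^4 - 47.52517*u^3 + 103.49112*u^2 - 0.417263999999996*u - 83.776896)/(0.857375*u^6 - 8.664*u^5 + 35.4654*u^4 - 75.0848*u^3 + 86.61024*u^2 - 51.67104*u + 12.487168)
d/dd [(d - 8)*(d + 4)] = 2*d - 4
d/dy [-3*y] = -3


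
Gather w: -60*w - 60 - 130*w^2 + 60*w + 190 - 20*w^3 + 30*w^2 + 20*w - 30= -20*w^3 - 100*w^2 + 20*w + 100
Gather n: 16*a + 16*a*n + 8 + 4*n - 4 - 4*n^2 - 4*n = 16*a*n + 16*a - 4*n^2 + 4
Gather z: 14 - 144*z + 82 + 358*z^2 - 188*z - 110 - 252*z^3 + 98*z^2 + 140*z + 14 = -252*z^3 + 456*z^2 - 192*z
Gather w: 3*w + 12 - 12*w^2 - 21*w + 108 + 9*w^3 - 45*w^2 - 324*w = 9*w^3 - 57*w^2 - 342*w + 120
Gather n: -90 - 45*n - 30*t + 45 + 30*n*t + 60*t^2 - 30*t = n*(30*t - 45) + 60*t^2 - 60*t - 45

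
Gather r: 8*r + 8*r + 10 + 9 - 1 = 16*r + 18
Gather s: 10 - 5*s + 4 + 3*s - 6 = 8 - 2*s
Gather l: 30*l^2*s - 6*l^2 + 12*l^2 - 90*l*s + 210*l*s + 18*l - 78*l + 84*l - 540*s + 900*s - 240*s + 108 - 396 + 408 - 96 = l^2*(30*s + 6) + l*(120*s + 24) + 120*s + 24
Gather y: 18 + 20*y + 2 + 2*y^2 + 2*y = 2*y^2 + 22*y + 20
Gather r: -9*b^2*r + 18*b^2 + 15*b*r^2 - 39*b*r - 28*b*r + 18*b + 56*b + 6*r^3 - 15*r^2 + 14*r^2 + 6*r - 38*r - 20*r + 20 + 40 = 18*b^2 + 74*b + 6*r^3 + r^2*(15*b - 1) + r*(-9*b^2 - 67*b - 52) + 60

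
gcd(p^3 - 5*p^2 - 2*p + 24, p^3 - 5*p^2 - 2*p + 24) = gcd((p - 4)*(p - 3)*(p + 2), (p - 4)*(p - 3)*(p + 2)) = p^3 - 5*p^2 - 2*p + 24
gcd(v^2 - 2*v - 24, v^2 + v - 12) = v + 4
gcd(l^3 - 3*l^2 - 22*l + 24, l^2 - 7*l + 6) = l^2 - 7*l + 6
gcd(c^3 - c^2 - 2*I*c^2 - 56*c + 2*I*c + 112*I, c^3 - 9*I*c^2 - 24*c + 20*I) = c - 2*I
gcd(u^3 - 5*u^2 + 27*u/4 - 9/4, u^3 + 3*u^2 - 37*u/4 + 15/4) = u^2 - 2*u + 3/4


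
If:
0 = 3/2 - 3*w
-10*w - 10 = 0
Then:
No Solution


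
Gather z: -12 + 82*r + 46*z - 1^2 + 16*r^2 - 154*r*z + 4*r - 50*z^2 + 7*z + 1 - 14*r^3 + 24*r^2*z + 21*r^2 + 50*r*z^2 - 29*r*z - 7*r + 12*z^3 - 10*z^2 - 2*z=-14*r^3 + 37*r^2 + 79*r + 12*z^3 + z^2*(50*r - 60) + z*(24*r^2 - 183*r + 51) - 12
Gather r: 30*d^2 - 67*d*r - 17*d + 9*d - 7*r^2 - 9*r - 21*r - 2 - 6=30*d^2 - 8*d - 7*r^2 + r*(-67*d - 30) - 8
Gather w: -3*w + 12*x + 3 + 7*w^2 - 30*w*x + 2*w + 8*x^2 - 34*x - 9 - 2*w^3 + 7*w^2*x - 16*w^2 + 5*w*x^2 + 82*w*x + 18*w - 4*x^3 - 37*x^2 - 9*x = -2*w^3 + w^2*(7*x - 9) + w*(5*x^2 + 52*x + 17) - 4*x^3 - 29*x^2 - 31*x - 6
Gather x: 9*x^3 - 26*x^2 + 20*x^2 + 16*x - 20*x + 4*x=9*x^3 - 6*x^2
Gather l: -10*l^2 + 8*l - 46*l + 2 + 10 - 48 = -10*l^2 - 38*l - 36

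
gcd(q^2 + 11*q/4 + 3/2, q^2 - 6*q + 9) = 1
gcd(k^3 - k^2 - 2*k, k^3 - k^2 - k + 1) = k + 1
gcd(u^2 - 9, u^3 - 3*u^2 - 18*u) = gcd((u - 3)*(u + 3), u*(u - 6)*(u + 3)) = u + 3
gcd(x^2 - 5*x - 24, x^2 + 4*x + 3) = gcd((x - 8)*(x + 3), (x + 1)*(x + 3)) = x + 3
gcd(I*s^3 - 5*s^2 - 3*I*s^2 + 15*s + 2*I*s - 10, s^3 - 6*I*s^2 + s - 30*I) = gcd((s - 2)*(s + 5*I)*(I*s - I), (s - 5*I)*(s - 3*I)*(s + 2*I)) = 1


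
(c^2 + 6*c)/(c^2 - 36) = c/(c - 6)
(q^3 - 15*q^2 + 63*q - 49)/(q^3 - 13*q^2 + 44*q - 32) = (q^2 - 14*q + 49)/(q^2 - 12*q + 32)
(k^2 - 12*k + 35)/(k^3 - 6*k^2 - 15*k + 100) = (k - 7)/(k^2 - k - 20)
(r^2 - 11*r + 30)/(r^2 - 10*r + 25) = (r - 6)/(r - 5)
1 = 1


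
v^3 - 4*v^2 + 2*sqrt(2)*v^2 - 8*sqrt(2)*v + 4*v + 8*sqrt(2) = (v - 2)^2*(v + 2*sqrt(2))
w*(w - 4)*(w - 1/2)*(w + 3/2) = w^4 - 3*w^3 - 19*w^2/4 + 3*w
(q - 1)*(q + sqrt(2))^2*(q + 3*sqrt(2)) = q^4 - q^3 + 5*sqrt(2)*q^3 - 5*sqrt(2)*q^2 + 14*q^2 - 14*q + 6*sqrt(2)*q - 6*sqrt(2)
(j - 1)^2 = j^2 - 2*j + 1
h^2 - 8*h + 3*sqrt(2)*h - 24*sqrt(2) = (h - 8)*(h + 3*sqrt(2))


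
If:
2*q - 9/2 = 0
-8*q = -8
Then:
No Solution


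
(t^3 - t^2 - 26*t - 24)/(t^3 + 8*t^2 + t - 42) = (t^3 - t^2 - 26*t - 24)/(t^3 + 8*t^2 + t - 42)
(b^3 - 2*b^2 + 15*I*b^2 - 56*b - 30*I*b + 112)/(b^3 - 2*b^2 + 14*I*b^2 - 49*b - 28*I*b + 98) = (b + 8*I)/(b + 7*I)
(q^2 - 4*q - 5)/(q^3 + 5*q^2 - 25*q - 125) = (q + 1)/(q^2 + 10*q + 25)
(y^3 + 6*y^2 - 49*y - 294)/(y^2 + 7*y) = y - 1 - 42/y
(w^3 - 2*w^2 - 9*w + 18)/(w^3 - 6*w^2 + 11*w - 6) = (w + 3)/(w - 1)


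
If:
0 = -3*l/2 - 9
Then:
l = -6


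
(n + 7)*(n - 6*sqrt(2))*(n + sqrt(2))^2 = n^4 - 4*sqrt(2)*n^3 + 7*n^3 - 28*sqrt(2)*n^2 - 22*n^2 - 154*n - 12*sqrt(2)*n - 84*sqrt(2)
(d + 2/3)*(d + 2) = d^2 + 8*d/3 + 4/3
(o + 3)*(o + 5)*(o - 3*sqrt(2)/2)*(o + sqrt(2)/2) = o^4 - sqrt(2)*o^3 + 8*o^3 - 8*sqrt(2)*o^2 + 27*o^2/2 - 15*sqrt(2)*o - 12*o - 45/2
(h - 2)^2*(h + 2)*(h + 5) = h^4 + 3*h^3 - 14*h^2 - 12*h + 40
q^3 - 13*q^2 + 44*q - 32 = (q - 8)*(q - 4)*(q - 1)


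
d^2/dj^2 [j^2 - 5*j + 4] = 2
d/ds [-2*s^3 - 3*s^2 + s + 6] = -6*s^2 - 6*s + 1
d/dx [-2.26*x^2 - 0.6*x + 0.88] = -4.52*x - 0.6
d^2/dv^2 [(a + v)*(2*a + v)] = 2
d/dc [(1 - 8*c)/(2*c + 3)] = -26/(2*c + 3)^2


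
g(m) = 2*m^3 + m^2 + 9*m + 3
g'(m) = 6*m^2 + 2*m + 9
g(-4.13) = -158.00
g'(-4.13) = 103.08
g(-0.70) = -3.50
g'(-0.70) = 10.54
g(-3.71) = -118.76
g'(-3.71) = 84.16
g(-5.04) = -273.01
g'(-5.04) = 151.33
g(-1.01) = -7.13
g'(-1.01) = 13.10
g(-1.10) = -8.35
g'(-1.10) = 14.06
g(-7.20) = -756.46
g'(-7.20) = 305.64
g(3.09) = 99.37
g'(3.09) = 72.47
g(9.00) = 1623.00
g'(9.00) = 513.00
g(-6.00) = -447.00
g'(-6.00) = 213.00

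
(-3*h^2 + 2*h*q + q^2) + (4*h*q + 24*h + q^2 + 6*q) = -3*h^2 + 6*h*q + 24*h + 2*q^2 + 6*q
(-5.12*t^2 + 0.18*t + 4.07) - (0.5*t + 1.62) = -5.12*t^2 - 0.32*t + 2.45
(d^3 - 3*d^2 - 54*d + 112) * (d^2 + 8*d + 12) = d^5 + 5*d^4 - 66*d^3 - 356*d^2 + 248*d + 1344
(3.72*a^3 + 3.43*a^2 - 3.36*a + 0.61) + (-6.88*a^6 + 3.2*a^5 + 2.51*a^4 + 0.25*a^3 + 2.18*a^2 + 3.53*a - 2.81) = -6.88*a^6 + 3.2*a^5 + 2.51*a^4 + 3.97*a^3 + 5.61*a^2 + 0.17*a - 2.2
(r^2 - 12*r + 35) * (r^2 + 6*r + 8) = r^4 - 6*r^3 - 29*r^2 + 114*r + 280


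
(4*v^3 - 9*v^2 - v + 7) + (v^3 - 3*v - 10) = 5*v^3 - 9*v^2 - 4*v - 3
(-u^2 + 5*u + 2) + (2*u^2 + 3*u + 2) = u^2 + 8*u + 4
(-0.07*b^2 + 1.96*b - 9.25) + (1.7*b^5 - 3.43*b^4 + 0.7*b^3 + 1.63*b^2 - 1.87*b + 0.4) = 1.7*b^5 - 3.43*b^4 + 0.7*b^3 + 1.56*b^2 + 0.0899999999999999*b - 8.85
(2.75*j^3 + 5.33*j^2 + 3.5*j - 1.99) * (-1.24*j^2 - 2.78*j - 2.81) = -3.41*j^5 - 14.2542*j^4 - 26.8849*j^3 - 22.2397*j^2 - 4.3028*j + 5.5919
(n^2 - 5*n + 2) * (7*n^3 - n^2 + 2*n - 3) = 7*n^5 - 36*n^4 + 21*n^3 - 15*n^2 + 19*n - 6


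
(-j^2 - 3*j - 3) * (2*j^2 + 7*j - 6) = -2*j^4 - 13*j^3 - 21*j^2 - 3*j + 18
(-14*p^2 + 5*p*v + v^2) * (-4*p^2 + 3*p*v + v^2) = 56*p^4 - 62*p^3*v - 3*p^2*v^2 + 8*p*v^3 + v^4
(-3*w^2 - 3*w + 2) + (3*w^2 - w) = 2 - 4*w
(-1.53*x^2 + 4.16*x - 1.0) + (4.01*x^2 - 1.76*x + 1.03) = 2.48*x^2 + 2.4*x + 0.03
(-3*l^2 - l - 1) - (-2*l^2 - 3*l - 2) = -l^2 + 2*l + 1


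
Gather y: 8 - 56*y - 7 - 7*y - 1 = -63*y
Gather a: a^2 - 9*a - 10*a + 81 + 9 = a^2 - 19*a + 90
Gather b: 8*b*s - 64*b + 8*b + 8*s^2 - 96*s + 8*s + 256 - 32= b*(8*s - 56) + 8*s^2 - 88*s + 224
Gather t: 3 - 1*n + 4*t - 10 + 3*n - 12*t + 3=2*n - 8*t - 4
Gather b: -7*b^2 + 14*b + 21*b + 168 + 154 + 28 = -7*b^2 + 35*b + 350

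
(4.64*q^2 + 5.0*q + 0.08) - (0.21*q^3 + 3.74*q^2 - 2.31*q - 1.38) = -0.21*q^3 + 0.899999999999999*q^2 + 7.31*q + 1.46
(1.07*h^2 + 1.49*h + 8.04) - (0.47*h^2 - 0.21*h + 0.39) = 0.6*h^2 + 1.7*h + 7.65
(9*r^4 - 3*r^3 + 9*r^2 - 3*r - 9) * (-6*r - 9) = -54*r^5 - 63*r^4 - 27*r^3 - 63*r^2 + 81*r + 81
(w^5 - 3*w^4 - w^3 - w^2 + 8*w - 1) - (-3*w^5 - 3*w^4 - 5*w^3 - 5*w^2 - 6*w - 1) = 4*w^5 + 4*w^3 + 4*w^2 + 14*w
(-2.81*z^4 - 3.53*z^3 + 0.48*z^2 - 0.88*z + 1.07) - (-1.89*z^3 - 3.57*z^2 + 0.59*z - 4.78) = -2.81*z^4 - 1.64*z^3 + 4.05*z^2 - 1.47*z + 5.85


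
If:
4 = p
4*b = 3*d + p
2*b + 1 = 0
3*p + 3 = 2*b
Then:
No Solution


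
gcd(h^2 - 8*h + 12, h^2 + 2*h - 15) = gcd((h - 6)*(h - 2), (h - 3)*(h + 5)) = 1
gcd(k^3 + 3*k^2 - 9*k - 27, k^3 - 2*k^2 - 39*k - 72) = k^2 + 6*k + 9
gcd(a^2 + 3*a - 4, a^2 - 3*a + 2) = a - 1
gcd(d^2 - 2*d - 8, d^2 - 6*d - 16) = d + 2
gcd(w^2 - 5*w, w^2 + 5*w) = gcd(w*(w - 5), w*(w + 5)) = w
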